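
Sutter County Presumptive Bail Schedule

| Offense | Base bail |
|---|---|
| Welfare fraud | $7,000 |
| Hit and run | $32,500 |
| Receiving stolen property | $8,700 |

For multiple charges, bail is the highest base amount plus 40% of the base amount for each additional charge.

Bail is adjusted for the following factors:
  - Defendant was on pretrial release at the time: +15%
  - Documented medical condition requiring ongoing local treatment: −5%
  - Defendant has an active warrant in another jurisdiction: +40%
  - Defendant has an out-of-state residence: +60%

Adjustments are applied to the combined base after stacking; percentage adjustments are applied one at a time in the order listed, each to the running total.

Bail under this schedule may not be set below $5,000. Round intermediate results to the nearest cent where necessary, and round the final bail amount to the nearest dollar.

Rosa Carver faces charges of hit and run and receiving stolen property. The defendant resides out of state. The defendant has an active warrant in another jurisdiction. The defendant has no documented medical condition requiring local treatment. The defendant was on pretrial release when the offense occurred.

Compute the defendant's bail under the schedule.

Base amounts from the schedule: hit and run $32,500; receiving stolen property $8,700.
Stacking rule: highest base plus 40% of each additional charge. Highest is hit and run at $32,500. Additional: $8,700 × 40% = $3,480. Combined base = $32,500 + $3,480 = $35,980.
Defendant was on pretrial release at the time (+15%): $35,980 × 1.15 = $41,377.
Defendant has an active warrant in another jurisdiction (+40%): $41,377 × 1.4 = $57,927.80.
Defendant has an out-of-state residence (+60%): $57,927.80 × 1.6 = $92,684.48.
$92,684.48 is at or above the $5,000 minimum.
Rounded to the nearest dollar: $92,684.

$92,684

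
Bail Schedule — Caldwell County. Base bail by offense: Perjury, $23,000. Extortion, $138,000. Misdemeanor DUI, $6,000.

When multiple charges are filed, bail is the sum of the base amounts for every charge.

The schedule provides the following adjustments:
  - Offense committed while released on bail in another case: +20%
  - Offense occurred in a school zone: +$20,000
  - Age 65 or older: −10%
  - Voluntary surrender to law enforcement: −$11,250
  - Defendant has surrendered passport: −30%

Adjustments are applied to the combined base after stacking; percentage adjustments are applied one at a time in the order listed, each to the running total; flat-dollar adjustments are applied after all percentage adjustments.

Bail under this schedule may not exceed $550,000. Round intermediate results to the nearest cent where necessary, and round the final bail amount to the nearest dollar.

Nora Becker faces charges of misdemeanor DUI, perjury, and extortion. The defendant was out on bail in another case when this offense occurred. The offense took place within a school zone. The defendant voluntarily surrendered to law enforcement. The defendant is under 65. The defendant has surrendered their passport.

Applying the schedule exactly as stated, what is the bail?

$149,030

Base amounts from the schedule: misdemeanor DUI $6,000; perjury $23,000; extortion $138,000.
Stacking rule: sum of all bases. $6,000 + $23,000 + $138,000 = $167,000.
Offense committed while released on bail in another case (+20%): $167,000 × 1.2 = $200,400.
Defendant has surrendered passport (−30%): $200,400 × 0.7 = $140,280.
Offense occurred in a school zone (+$20,000 flat): $140,280 + $20,000 = $160,280.
Voluntary surrender to law enforcement (−$11,250 flat): $160,280 − $11,250 = $149,030.
$149,030 is within the $550,000 maximum.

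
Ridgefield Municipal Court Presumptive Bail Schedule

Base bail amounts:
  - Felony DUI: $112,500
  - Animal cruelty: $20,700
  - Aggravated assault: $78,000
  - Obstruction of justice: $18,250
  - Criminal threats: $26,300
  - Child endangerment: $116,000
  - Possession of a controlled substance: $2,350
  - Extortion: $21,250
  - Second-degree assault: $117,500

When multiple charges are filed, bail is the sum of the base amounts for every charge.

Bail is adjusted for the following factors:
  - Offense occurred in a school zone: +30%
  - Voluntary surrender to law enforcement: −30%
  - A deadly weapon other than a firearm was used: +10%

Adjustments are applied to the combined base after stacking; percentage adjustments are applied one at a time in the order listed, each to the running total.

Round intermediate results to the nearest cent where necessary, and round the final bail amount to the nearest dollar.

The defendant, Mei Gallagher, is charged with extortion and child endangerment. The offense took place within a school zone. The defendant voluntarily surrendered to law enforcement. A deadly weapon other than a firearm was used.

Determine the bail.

Base amounts from the schedule: extortion $21,250; child endangerment $116,000.
Stacking rule: sum of all bases. $21,250 + $116,000 = $137,250.
Offense occurred in a school zone (+30%): $137,250 × 1.3 = $178,425.
Voluntary surrender to law enforcement (−30%): $178,425 × 0.7 = $124,897.50.
A deadly weapon other than a firearm was used (+10%): $124,897.50 × 1.1 = $137,387.25.
Rounded to the nearest dollar: $137,387.

$137,387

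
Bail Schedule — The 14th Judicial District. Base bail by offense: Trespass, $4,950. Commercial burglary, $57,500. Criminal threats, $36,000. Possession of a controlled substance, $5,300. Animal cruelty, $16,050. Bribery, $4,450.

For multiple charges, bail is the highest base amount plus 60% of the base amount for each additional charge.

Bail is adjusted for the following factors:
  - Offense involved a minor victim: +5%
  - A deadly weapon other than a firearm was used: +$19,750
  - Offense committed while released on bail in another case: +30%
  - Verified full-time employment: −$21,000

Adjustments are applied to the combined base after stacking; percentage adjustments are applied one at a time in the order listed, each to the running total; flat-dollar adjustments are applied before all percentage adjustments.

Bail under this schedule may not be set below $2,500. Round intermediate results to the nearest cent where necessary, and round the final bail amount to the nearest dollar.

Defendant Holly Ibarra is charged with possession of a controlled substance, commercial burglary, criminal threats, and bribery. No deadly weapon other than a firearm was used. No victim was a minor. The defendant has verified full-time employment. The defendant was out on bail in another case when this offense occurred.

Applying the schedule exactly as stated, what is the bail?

$83,135

Base amounts from the schedule: possession of a controlled substance $5,300; commercial burglary $57,500; criminal threats $36,000; bribery $4,450.
Stacking rule: highest base plus 60% of each additional charge. Highest is commercial burglary at $57,500. Additional: $5,300 × 60% = $3,180; $36,000 × 60% = $21,600; $4,450 × 60% = $2,670. Combined base = $57,500 + $27,450 = $84,950.
Verified full-time employment (−$21,000 flat): $84,950 − $21,000 = $63,950.
Offense committed while released on bail in another case (+30%): $63,950 × 1.3 = $83,135.
$83,135 is at or above the $2,500 minimum.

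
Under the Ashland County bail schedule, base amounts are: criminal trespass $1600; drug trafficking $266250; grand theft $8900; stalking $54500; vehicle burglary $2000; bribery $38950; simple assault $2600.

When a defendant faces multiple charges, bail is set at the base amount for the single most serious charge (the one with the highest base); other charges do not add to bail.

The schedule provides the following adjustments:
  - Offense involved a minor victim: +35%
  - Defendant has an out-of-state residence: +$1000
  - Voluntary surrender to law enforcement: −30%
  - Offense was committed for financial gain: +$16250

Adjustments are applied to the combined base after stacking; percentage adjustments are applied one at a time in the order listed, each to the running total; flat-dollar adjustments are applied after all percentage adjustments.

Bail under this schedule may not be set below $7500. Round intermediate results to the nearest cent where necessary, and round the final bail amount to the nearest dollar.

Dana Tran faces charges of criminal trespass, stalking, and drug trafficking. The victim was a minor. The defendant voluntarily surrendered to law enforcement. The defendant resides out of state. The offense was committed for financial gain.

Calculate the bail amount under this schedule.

$268856

Base amounts from the schedule: criminal trespass $1600; stalking $54500; drug trafficking $266250.
Stacking rule: use the highest base only. Highest is drug trafficking at $266250. Combined base = $266250.
Offense involved a minor victim (+35%): $266250 × 1.35 = $359437.50.
Voluntary surrender to law enforcement (−30%): $359437.50 × 0.7 = $251606.25.
Defendant has an out-of-state residence (+$1000 flat): $251606.25 + $1000 = $252606.25.
Offense was committed for financial gain (+$16250 flat): $252606.25 + $16250 = $268856.25.
$268856.25 is at or above the $7500 minimum.
Rounded to the nearest dollar: $268856.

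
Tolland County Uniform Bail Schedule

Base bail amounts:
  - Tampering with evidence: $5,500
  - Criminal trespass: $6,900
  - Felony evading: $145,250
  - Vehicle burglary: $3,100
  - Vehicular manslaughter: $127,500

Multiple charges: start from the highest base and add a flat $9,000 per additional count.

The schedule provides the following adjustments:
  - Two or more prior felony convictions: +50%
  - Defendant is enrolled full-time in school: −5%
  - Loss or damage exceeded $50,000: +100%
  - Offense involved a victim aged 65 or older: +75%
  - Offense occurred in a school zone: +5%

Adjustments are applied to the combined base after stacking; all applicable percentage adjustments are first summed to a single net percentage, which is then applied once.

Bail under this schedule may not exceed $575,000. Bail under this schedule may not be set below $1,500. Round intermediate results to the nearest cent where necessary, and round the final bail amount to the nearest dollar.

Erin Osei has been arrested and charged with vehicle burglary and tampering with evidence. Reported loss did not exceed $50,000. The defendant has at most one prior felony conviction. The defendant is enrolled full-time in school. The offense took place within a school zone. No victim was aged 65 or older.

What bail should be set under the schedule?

$14,500

Base amounts from the schedule: vehicle burglary $3,100; tampering with evidence $5,500.
Stacking rule: highest base plus $9,000 per additional charge. Highest is tampering with evidence at $5,500; 1 additional charge → +$9,000. Combined base = $14,500.
Net percentage adjustment: −5% +5% = +0%. $14,500 × 1 = $14,500.
$14,500 is within the $575,000 maximum.
$14,500 is at or above the $1,500 minimum.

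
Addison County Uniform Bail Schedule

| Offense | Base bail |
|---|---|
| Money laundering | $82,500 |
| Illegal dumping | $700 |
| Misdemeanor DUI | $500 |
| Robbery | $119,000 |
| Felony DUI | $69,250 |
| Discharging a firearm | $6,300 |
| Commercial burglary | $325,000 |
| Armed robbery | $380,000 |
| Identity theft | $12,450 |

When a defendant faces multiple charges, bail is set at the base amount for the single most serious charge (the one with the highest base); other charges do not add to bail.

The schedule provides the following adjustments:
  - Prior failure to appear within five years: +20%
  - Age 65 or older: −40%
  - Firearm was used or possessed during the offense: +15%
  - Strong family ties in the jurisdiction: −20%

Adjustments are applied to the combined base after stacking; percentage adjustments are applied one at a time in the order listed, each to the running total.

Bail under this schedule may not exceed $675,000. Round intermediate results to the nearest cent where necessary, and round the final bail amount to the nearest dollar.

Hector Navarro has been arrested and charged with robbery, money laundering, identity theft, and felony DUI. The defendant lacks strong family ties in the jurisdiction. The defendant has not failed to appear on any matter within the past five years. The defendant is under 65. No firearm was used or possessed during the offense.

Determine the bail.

Base amounts from the schedule: robbery $119,000; money laundering $82,500; identity theft $12,450; felony DUI $69,250.
Stacking rule: use the highest base only. Highest is robbery at $119,000. Combined base = $119,000.
No adjustment factors apply to this defendant.
$119,000 is within the $675,000 maximum.

$119,000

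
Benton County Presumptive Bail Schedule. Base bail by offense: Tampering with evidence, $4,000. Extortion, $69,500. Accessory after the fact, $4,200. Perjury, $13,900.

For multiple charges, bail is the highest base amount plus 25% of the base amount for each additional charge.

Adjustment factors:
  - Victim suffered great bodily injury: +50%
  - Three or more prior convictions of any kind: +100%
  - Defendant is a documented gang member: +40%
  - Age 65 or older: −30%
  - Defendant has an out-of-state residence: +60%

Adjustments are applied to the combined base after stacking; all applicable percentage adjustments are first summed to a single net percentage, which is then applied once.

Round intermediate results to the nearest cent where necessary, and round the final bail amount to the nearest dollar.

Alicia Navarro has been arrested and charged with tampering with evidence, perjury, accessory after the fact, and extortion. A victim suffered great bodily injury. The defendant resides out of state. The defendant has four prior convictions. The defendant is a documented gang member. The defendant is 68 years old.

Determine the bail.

$240,080

Base amounts from the schedule: tampering with evidence $4,000; perjury $13,900; accessory after the fact $4,200; extortion $69,500.
Stacking rule: highest base plus 25% of each additional charge. Highest is extortion at $69,500. Additional: $4,000 × 25% = $1,000; $13,900 × 25% = $3,475; $4,200 × 25% = $1,050. Combined base = $69,500 + $5,525 = $75,025.
Net percentage adjustment: +50% +100% +40% −30% +60% = +220%. $75,025 × 3.2 = $240,080.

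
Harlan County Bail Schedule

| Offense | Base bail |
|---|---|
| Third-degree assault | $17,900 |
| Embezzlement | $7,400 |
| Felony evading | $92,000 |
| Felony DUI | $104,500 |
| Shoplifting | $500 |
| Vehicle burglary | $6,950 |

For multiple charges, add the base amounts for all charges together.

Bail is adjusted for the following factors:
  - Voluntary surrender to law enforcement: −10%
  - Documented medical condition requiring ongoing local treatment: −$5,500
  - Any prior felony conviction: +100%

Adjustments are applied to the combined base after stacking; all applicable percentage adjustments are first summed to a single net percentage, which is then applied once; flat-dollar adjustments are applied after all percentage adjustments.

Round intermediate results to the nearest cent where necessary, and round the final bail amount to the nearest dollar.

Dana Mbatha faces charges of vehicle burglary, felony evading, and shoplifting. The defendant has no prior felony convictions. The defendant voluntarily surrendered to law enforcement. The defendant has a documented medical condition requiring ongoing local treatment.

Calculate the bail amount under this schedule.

Base amounts from the schedule: vehicle burglary $6,950; felony evading $92,000; shoplifting $500.
Stacking rule: sum of all bases. $6,950 + $92,000 + $500 = $99,450.
Voluntary surrender to law enforcement (−10%): $99,450 × 0.9 = $89,505.
Documented medical condition requiring ongoing local treatment (−$5,500 flat): $89,505 − $5,500 = $84,005.

$84,005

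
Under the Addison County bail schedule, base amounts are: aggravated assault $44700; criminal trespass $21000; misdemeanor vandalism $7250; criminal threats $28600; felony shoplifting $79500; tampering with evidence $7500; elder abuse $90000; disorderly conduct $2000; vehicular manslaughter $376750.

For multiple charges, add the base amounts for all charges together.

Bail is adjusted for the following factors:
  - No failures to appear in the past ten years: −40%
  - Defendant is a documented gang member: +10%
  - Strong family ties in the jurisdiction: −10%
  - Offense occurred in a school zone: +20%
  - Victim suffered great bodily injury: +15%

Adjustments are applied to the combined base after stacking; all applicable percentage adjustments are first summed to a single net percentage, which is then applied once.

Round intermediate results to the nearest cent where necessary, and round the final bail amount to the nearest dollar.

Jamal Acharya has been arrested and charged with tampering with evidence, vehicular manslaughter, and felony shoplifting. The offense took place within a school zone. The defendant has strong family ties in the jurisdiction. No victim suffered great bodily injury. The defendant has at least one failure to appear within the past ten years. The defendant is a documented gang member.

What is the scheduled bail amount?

$556500

Base amounts from the schedule: tampering with evidence $7500; vehicular manslaughter $376750; felony shoplifting $79500.
Stacking rule: sum of all bases. $7500 + $376750 + $79500 = $463750.
Net percentage adjustment: +10% −10% +20% = +20%. $463750 × 1.2 = $556500.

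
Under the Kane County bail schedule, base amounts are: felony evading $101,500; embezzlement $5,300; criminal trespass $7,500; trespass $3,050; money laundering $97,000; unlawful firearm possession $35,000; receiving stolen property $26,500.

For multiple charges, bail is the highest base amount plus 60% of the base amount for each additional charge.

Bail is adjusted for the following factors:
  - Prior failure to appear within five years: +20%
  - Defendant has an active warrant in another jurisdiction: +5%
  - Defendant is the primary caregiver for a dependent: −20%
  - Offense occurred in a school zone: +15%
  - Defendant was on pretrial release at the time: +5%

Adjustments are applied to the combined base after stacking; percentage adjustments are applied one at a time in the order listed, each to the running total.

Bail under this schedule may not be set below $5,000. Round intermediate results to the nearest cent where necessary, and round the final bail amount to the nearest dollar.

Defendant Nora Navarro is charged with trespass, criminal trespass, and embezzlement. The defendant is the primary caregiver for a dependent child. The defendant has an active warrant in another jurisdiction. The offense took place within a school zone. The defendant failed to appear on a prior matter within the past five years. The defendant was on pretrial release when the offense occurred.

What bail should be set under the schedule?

$15,227

Base amounts from the schedule: trespass $3,050; criminal trespass $7,500; embezzlement $5,300.
Stacking rule: highest base plus 60% of each additional charge. Highest is criminal trespass at $7,500. Additional: $3,050 × 60% = $1,830; $5,300 × 60% = $3,180. Combined base = $7,500 + $5,010 = $12,510.
Prior failure to appear within five years (+20%): $12,510 × 1.2 = $15,012.
Defendant has an active warrant in another jurisdiction (+5%): $15,012 × 1.05 = $15,762.60.
Defendant is the primary caregiver for a dependent (−20%): $15,762.60 × 0.8 = $12,610.08.
Offense occurred in a school zone (+15%): $12,610.08 × 1.15 = $14,501.59.
Defendant was on pretrial release at the time (+5%): $14,501.59 × 1.05 = $15,226.67.
$15,226.67 is at or above the $5,000 minimum.
Rounded to the nearest dollar: $15,227.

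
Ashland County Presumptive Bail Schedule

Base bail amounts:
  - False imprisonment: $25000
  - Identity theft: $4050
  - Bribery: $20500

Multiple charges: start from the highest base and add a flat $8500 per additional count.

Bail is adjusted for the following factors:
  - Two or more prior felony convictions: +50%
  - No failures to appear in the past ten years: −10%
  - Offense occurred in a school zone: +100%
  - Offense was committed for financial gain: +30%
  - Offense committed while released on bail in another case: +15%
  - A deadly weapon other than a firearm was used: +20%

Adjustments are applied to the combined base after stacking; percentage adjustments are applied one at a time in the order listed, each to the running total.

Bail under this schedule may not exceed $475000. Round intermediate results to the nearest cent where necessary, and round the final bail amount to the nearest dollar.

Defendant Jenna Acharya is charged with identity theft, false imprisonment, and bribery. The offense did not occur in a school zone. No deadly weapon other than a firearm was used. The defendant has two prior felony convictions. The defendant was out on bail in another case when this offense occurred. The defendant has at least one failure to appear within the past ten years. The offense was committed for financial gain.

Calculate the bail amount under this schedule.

Base amounts from the schedule: identity theft $4050; false imprisonment $25000; bribery $20500.
Stacking rule: highest base plus $8500 per additional charge. Highest is false imprisonment at $25000; 2 additional charges → +$17000. Combined base = $42000.
Two or more prior felony convictions (+50%): $42000 × 1.5 = $63000.
Offense was committed for financial gain (+30%): $63000 × 1.3 = $81900.
Offense committed while released on bail in another case (+15%): $81900 × 1.15 = $94185.
$94185 is within the $475000 maximum.

$94185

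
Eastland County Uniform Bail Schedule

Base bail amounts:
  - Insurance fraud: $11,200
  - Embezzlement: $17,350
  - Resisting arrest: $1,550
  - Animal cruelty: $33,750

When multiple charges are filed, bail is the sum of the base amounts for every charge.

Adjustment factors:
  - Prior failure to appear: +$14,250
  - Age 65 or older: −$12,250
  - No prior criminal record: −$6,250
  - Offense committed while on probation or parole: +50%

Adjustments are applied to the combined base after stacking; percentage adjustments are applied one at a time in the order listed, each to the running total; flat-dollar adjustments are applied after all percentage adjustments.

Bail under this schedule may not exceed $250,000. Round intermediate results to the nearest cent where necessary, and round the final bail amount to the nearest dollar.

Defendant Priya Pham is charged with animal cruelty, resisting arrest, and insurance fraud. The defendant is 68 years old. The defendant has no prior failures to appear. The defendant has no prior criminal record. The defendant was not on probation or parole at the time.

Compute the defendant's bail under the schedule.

Base amounts from the schedule: animal cruelty $33,750; resisting arrest $1,550; insurance fraud $11,200.
Stacking rule: sum of all bases. $33,750 + $1,550 + $11,200 = $46,500.
Age 65 or older (−$12,250 flat): $46,500 − $12,250 = $34,250.
No prior criminal record (−$6,250 flat): $34,250 − $6,250 = $28,000.
$28,000 is within the $250,000 maximum.

$28,000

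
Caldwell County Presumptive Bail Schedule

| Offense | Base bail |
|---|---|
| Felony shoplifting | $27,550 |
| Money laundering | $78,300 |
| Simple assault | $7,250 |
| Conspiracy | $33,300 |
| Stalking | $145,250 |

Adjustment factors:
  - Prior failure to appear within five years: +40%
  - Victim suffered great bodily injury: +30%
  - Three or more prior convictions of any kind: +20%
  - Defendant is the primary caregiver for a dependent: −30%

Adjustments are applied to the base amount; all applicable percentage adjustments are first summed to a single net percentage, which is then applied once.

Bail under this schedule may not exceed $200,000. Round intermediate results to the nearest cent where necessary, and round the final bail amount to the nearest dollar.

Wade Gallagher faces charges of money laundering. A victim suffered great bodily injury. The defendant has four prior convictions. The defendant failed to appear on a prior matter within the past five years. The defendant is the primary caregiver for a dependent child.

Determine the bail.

$125,280

Base amounts from the schedule: money laundering $78,300.
Single charge. Combined base = $78,300.
Net percentage adjustment: +40% +30% +20% −30% = +60%. $78,300 × 1.6 = $125,280.
$125,280 is within the $200,000 maximum.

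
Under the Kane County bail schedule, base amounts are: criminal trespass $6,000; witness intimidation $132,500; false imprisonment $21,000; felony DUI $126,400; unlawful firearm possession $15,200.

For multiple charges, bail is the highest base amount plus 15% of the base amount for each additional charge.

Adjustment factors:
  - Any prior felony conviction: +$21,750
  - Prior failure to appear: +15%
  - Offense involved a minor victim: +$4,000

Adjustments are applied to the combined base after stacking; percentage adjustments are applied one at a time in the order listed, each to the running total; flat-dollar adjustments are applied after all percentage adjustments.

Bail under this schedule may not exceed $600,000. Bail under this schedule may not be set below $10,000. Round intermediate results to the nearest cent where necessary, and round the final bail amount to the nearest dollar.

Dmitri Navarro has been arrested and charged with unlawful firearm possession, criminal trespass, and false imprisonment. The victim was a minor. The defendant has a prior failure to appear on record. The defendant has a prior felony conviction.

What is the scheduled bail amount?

Base amounts from the schedule: unlawful firearm possession $15,200; criminal trespass $6,000; false imprisonment $21,000.
Stacking rule: highest base plus 15% of each additional charge. Highest is false imprisonment at $21,000. Additional: $15,200 × 15% = $2,280; $6,000 × 15% = $900. Combined base = $21,000 + $3,180 = $24,180.
Prior failure to appear (+15%): $24,180 × 1.15 = $27,807.
Any prior felony conviction (+$21,750 flat): $27,807 + $21,750 = $49,557.
Offense involved a minor victim (+$4,000 flat): $49,557 + $4,000 = $53,557.
$53,557 is within the $600,000 maximum.
$53,557 is at or above the $10,000 minimum.

$53,557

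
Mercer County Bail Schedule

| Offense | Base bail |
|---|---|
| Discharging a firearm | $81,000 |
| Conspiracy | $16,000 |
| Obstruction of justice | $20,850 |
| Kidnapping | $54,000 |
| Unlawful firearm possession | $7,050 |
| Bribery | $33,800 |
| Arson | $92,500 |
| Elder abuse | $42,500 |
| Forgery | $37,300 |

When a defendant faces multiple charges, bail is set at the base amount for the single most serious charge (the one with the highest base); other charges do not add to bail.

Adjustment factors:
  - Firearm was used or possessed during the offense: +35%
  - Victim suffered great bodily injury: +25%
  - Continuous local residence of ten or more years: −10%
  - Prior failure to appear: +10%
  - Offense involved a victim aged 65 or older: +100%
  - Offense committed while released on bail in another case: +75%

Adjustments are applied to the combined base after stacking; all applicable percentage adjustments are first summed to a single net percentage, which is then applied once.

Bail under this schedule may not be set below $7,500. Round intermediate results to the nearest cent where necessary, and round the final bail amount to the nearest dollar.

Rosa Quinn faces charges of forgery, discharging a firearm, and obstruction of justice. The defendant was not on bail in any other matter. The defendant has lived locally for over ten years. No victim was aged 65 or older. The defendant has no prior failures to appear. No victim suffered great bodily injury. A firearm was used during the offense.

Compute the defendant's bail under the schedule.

Base amounts from the schedule: forgery $37,300; discharging a firearm $81,000; obstruction of justice $20,850.
Stacking rule: use the highest base only. Highest is discharging a firearm at $81,000. Combined base = $81,000.
Net percentage adjustment: +35% −10% = +25%. $81,000 × 1.25 = $101,250.
$101,250 is at or above the $7,500 minimum.

$101,250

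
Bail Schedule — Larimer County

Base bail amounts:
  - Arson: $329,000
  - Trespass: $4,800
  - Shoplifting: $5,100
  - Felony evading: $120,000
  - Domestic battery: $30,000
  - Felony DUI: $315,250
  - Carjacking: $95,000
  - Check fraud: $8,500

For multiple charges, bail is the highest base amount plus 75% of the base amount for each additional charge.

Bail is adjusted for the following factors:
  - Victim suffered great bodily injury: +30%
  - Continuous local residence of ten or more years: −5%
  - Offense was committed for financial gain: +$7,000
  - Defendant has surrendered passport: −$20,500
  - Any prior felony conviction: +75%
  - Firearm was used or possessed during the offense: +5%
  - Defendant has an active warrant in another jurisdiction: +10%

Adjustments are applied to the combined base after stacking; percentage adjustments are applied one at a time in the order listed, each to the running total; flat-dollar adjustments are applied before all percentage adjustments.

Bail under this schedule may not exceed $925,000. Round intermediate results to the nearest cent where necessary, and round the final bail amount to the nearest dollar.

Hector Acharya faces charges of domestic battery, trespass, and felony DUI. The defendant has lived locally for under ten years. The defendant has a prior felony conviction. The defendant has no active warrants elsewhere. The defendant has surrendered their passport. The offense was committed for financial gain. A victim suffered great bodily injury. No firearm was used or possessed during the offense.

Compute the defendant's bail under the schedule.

$745,859

Base amounts from the schedule: domestic battery $30,000; trespass $4,800; felony DUI $315,250.
Stacking rule: highest base plus 75% of each additional charge. Highest is felony DUI at $315,250. Additional: $30,000 × 75% = $22,500; $4,800 × 75% = $3,600. Combined base = $315,250 + $26,100 = $341,350.
Offense was committed for financial gain (+$7,000 flat): $341,350 + $7,000 = $348,350.
Defendant has surrendered passport (−$20,500 flat): $348,350 − $20,500 = $327,850.
Victim suffered great bodily injury (+30%): $327,850 × 1.3 = $426,205.
Any prior felony conviction (+75%): $426,205 × 1.75 = $745,858.75.
$745,858.75 is within the $925,000 maximum.
Rounded to the nearest dollar: $745,859.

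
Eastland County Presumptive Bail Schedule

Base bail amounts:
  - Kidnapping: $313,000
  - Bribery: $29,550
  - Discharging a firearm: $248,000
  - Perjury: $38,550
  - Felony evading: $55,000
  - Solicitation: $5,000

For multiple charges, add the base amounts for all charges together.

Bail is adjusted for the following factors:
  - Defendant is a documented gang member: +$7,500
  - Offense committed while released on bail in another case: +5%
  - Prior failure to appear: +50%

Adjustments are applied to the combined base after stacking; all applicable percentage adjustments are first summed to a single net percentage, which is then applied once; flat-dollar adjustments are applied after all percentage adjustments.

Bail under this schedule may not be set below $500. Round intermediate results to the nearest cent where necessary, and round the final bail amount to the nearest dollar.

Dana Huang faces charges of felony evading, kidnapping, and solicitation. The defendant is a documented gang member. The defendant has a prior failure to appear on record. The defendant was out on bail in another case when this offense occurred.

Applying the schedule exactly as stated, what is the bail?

$585,650

Base amounts from the schedule: felony evading $55,000; kidnapping $313,000; solicitation $5,000.
Stacking rule: sum of all bases. $55,000 + $313,000 + $5,000 = $373,000.
Net percentage adjustment: +5% +50% = +55%. $373,000 × 1.55 = $578,150.
Defendant is a documented gang member (+$7,500 flat): $578,150 + $7,500 = $585,650.
$585,650 is at or above the $500 minimum.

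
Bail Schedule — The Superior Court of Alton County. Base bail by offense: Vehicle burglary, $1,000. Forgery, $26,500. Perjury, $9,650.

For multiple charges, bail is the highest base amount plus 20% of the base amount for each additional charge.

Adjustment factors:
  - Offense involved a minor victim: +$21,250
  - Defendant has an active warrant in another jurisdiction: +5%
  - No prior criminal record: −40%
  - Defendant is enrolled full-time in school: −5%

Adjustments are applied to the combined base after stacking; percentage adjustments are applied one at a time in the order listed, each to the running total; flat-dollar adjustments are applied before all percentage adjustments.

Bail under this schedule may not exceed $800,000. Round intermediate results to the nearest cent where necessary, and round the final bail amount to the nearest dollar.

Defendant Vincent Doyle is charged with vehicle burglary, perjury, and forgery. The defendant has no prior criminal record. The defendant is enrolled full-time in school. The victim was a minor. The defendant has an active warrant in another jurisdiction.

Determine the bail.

Base amounts from the schedule: vehicle burglary $1,000; perjury $9,650; forgery $26,500.
Stacking rule: highest base plus 20% of each additional charge. Highest is forgery at $26,500. Additional: $1,000 × 20% = $200; $9,650 × 20% = $1,930. Combined base = $26,500 + $2,130 = $28,630.
Offense involved a minor victim (+$21,250 flat): $28,630 + $21,250 = $49,880.
Defendant has an active warrant in another jurisdiction (+5%): $49,880 × 1.05 = $52,374.
No prior criminal record (−40%): $52,374 × 0.6 = $31,424.40.
Defendant is enrolled full-time in school (−5%): $31,424.40 × 0.95 = $29,853.18.
$29,853.18 is within the $800,000 maximum.
Rounded to the nearest dollar: $29,853.

$29,853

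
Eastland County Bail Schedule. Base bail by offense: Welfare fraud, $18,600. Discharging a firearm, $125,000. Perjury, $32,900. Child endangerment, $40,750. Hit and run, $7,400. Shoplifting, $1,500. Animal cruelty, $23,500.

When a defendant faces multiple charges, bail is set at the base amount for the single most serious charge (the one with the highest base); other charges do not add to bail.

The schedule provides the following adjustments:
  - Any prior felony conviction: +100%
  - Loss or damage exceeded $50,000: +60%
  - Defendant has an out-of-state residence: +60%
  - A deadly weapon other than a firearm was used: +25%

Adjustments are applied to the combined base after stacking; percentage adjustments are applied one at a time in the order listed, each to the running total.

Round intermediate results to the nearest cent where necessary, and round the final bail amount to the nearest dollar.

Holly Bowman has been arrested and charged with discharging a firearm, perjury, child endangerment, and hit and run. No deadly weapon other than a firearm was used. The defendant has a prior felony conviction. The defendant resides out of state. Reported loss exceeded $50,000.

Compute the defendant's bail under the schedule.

Base amounts from the schedule: discharging a firearm $125,000; perjury $32,900; child endangerment $40,750; hit and run $7,400.
Stacking rule: use the highest base only. Highest is discharging a firearm at $125,000. Combined base = $125,000.
Any prior felony conviction (+100%): $125,000 × 2 = $250,000.
Loss or damage exceeded $50,000 (+60%): $250,000 × 1.6 = $400,000.
Defendant has an out-of-state residence (+60%): $400,000 × 1.6 = $640,000.

$640,000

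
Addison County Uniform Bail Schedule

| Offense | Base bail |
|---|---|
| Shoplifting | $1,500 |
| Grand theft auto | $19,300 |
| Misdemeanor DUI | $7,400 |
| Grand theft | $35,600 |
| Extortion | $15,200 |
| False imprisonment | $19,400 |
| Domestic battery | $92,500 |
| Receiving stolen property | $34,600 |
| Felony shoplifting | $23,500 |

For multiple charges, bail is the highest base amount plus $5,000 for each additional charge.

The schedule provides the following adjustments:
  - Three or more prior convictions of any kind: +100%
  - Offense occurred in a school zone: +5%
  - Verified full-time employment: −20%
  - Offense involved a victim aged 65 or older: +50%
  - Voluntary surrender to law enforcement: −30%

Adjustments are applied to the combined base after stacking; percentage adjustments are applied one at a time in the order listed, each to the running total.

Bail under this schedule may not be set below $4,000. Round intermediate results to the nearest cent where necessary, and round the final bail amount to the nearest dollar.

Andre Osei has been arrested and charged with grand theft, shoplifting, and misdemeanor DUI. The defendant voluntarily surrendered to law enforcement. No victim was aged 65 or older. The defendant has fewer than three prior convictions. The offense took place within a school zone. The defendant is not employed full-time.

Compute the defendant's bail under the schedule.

Base amounts from the schedule: grand theft $35,600; shoplifting $1,500; misdemeanor DUI $7,400.
Stacking rule: highest base plus $5,000 per additional charge. Highest is grand theft at $35,600; 2 additional charges → +$10,000. Combined base = $45,600.
Offense occurred in a school zone (+5%): $45,600 × 1.05 = $47,880.
Voluntary surrender to law enforcement (−30%): $47,880 × 0.7 = $33,516.
$33,516 is at or above the $4,000 minimum.

$33,516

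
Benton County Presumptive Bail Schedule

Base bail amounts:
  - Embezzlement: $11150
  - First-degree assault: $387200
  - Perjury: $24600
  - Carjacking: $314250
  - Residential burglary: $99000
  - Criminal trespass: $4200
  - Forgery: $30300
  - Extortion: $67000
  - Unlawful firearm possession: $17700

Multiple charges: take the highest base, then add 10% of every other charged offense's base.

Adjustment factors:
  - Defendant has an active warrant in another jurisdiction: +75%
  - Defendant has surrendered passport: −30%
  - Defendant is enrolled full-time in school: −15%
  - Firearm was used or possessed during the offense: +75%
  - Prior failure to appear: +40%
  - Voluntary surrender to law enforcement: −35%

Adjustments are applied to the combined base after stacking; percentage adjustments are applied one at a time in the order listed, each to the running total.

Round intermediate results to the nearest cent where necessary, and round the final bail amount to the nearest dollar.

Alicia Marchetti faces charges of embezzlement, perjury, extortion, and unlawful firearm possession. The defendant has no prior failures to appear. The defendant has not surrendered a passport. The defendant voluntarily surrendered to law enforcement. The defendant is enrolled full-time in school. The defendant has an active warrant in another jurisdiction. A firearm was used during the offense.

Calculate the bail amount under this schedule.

$122410

Base amounts from the schedule: embezzlement $11150; perjury $24600; extortion $67000; unlawful firearm possession $17700.
Stacking rule: highest base plus 10% of each additional charge. Highest is extortion at $67000. Additional: $11150 × 10% = $1115; $24600 × 10% = $2460; $17700 × 10% = $1770. Combined base = $67000 + $5345 = $72345.
Defendant has an active warrant in another jurisdiction (+75%): $72345 × 1.75 = $126603.75.
Defendant is enrolled full-time in school (−15%): $126603.75 × 0.85 = $107613.19.
Firearm was used or possessed during the offense (+75%): $107613.19 × 1.75 = $188323.08.
Voluntary surrender to law enforcement (−35%): $188323.08 × 0.65 = $122410.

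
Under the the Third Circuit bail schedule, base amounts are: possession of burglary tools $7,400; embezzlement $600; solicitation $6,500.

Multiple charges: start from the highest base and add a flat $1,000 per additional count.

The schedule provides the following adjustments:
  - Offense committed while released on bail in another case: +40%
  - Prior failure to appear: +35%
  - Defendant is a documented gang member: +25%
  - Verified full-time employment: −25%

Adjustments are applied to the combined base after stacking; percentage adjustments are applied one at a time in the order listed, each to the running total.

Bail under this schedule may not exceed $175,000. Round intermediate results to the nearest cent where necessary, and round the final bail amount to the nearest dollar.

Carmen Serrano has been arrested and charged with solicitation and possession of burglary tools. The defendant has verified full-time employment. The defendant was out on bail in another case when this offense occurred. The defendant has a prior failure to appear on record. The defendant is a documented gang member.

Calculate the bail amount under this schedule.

$14,884

Base amounts from the schedule: solicitation $6,500; possession of burglary tools $7,400.
Stacking rule: highest base plus $1,000 per additional charge. Highest is possession of burglary tools at $7,400; 1 additional charge → +$1,000. Combined base = $8,400.
Offense committed while released on bail in another case (+40%): $8,400 × 1.4 = $11,760.
Prior failure to appear (+35%): $11,760 × 1.35 = $15,876.
Defendant is a documented gang member (+25%): $15,876 × 1.25 = $19,845.
Verified full-time employment (−25%): $19,845 × 0.75 = $14,883.75.
$14,883.75 is within the $175,000 maximum.
Rounded to the nearest dollar: $14,884.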